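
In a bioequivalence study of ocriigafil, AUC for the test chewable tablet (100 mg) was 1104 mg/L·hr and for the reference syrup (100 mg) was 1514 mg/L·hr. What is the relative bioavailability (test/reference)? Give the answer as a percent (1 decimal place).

F_rel = 72.9%

F_rel = (AUC_test/D_test) / (AUC_ref/D_ref)
      = (1104/100) / (1514/100)
      = 11.04 / 15.14 = 0.7292 = 72.92%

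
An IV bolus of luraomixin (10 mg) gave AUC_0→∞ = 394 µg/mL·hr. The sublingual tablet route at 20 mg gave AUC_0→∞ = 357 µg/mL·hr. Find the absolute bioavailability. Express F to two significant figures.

F = (AUC_ev / D_ev) / (AUC_iv / D_iv)
  = (357/20) / (394/10)
  = 17.85 / 39.4 = 0.4530

F = 0.45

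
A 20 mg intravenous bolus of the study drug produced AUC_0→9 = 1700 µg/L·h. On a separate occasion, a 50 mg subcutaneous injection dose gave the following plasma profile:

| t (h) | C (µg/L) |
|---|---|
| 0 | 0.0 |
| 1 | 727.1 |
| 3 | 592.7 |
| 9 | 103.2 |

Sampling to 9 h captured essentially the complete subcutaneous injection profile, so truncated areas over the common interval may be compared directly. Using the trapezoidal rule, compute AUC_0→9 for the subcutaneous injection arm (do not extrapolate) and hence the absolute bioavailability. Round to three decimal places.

Trapezoidal AUC_0→9 (subcutaneous injection):
  [0→1]: (0.0+727.1)/2 × 1 = 363.55
  [1→3]: (727.1+592.7)/2 × 2 = 1319.8
  [3→9]: (592.7+103.2)/2 × 6 = 2087.7
  Sum = 3771.05 µg/L·h
F = (AUC_ev/D_ev)/(AUC_iv/D_iv) = (3771.05/50)/(1700/20) = 75.421/85 = 0.8873

F = 0.887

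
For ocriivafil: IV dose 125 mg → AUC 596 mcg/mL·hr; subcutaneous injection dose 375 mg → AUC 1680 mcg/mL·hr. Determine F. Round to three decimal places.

F = 0.940

F = (AUC_ev / D_ev) / (AUC_iv / D_iv)
  = (1680/375) / (596/125)
  = 4.48 / 4.768 = 0.9396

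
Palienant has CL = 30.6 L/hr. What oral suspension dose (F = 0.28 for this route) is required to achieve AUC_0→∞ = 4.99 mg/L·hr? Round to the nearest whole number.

Dose = 545 mg

Dose = CL × AUC_0→∞ / F
     = 30.6 × 4.99 / 0.28 = 545.336 mg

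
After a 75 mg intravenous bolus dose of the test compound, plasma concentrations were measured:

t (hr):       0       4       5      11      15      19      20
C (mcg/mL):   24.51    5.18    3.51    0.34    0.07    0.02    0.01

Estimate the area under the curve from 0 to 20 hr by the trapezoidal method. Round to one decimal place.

AUC = 76.3 mcg/mL·hr

Trapezoidal AUC_0→20:
  [0→4]: (24.51+5.18)/2 × 4 = 59.38
  [4→5]: (5.18+3.51)/2 × 1 = 4.345
  [5→11]: (3.51+0.34)/2 × 6 = 11.55
  [11→15]: (0.34+0.07)/2 × 4 = 0.82
  [15→19]: (0.07+0.02)/2 × 4 = 0.18
  [19→20]: (0.02+0.01)/2 × 1 = 0.015
  Sum = 76.29 mcg/mL·hr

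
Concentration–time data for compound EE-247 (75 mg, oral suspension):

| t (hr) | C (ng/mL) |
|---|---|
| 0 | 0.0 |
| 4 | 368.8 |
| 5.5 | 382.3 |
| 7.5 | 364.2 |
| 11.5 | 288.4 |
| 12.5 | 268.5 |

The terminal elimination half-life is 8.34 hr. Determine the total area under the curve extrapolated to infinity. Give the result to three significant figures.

Trapezoidal AUC_0→12.5:
  [0→4]: (0.0+368.8)/2 × 4 = 737.6
  [4→5.5]: (368.8+382.3)/2 × 1.5 = 563.325
  [5.5→7.5]: (382.3+364.2)/2 × 2 = 746.5
  [7.5→11.5]: (364.2+288.4)/2 × 4 = 1305.2
  [11.5→12.5]: (288.4+268.5)/2 × 1 = 278.45
  Sum = 3631.075 ng/mL·hr
k_e = ln2 / t½ = 0.693147 / 8.34 = 0.0831 hr^-1
Extrapolated tail: C_last / k_e = 268.5 / 0.0831 = 3231.047
AUC_0→∞ = 3631.075 + 3231.047 = 6862.122 ng/mL·hr

AUC = 6860 ng/mL·hr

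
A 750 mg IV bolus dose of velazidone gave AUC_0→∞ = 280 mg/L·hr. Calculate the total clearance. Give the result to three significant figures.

CL = Dose_iv / AUC_0→∞
   = 750 / 280 = 2.67857 L/hr

CL = 2.68 L/hr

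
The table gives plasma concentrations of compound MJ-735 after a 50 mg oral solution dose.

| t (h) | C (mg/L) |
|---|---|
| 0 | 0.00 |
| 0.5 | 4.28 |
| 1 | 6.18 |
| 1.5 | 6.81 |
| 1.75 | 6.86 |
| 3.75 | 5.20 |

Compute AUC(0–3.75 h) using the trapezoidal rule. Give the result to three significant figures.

Trapezoidal AUC_0→3.75:
  [0→0.5]: (0.00+4.28)/2 × 0.5 = 1.07
  [0.5→1]: (4.28+6.18)/2 × 0.5 = 2.615
  [1→1.5]: (6.18+6.81)/2 × 0.5 = 3.2475
  [1.5→1.75]: (6.81+6.86)/2 × 0.25 = 1.70875
  [1.75→3.75]: (6.86+5.20)/2 × 2 = 12.06
  Sum = 20.70125 mg/L·h

AUC = 20.7 mg/L·h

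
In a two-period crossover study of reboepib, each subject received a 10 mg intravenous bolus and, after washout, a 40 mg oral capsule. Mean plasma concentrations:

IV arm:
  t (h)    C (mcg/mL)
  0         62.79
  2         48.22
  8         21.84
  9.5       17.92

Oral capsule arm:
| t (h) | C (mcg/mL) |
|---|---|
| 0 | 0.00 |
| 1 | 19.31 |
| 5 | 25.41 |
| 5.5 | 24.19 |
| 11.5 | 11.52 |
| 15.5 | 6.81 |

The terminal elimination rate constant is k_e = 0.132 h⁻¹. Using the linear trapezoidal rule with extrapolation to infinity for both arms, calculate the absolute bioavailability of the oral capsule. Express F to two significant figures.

F = 0.16

Trapezoidal AUC_0→9.5 (IV):
  [0→2]: (62.79+48.22)/2 × 2 = 111.01
  [2→8]: (48.22+21.84)/2 × 6 = 210.18
  [8→9.5]: (21.84+17.92)/2 × 1.5 = 29.82
  Sum = 351.01 mcg/mL·h
IV tail: 17.92/0.132 = 135.758; AUC_iv,0→∞ = 351.01 + 135.758 = 486.768 mcg/mL·h
Trapezoidal AUC_0→15.5 (oral capsule):
  [0→1]: (0.00+19.31)/2 × 1 = 9.655
  [1→5]: (19.31+25.41)/2 × 4 = 89.44
  [5→5.5]: (25.41+24.19)/2 × 0.5 = 12.4
  [5.5→11.5]: (24.19+11.52)/2 × 6 = 107.13
  [11.5→15.5]: (11.52+6.81)/2 × 4 = 36.66
  Sum = 255.285 mcg/mL·h
oral capsule tail: 6.81/0.132 = 51.591; AUC_ev,0→∞ = 255.285 + 51.591 = 306.876 mcg/mL·h
F = (AUC_ev/D_ev)/(AUC_iv/D_iv) = (306.876/40)/(486.768/10) = 7.6719/48.6768 = 0.1576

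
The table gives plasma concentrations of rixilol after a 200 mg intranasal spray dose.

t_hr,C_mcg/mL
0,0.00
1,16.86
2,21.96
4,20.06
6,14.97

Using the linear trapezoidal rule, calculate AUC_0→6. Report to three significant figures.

Trapezoidal AUC_0→6:
  [0→1]: (0.00+16.86)/2 × 1 = 8.43
  [1→2]: (16.86+21.96)/2 × 1 = 19.41
  [2→4]: (21.96+20.06)/2 × 2 = 42.02
  [4→6]: (20.06+14.97)/2 × 2 = 35.03
  Sum = 104.89 mcg/mL·hr

AUC = 105 mcg/mL·hr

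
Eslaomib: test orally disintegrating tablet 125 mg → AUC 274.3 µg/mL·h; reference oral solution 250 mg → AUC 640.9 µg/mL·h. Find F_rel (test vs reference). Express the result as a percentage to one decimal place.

F_rel = 85.6%

F_rel = (AUC_test/D_test) / (AUC_ref/D_ref)
      = (274.3/125) / (640.9/250)
      = 2.1944 / 2.5636 = 0.8560 = 85.60%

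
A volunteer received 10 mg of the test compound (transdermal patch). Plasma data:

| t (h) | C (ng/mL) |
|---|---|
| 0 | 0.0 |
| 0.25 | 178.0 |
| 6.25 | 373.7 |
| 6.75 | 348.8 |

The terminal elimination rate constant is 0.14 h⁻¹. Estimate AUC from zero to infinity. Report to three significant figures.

Trapezoidal AUC_0→6.75:
  [0→0.25]: (0.0+178.0)/2 × 0.25 = 22.25
  [0.25→6.25]: (178.0+373.7)/2 × 6 = 1655.1
  [6.25→6.75]: (373.7+348.8)/2 × 0.5 = 180.625
  Sum = 1857.975 ng/mL·h
Extrapolated tail: C_last / k_e = 348.8 / 0.14 = 2491.429
AUC_0→∞ = 1857.975 + 2491.429 = 4349.404 ng/mL·h

AUC = 4350 ng/mL·h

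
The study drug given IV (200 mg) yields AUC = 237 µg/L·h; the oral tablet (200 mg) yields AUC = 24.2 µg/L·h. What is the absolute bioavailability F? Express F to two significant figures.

F = 0.10

F = (AUC_ev / D_ev) / (AUC_iv / D_iv)
  = (24.2/200) / (237/200)
  = 0.121 / 1.185 = 0.1021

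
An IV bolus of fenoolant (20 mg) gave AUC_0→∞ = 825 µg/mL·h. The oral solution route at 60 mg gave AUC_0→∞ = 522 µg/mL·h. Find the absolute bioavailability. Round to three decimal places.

F = 0.211

F = (AUC_ev / D_ev) / (AUC_iv / D_iv)
  = (522/60) / (825/20)
  = 8.7 / 41.25 = 0.2109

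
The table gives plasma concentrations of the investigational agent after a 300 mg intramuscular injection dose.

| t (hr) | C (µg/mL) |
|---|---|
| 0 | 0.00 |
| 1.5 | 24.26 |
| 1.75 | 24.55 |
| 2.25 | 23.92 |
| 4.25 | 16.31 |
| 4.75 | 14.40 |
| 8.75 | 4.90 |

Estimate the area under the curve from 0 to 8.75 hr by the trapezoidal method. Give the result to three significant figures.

Trapezoidal AUC_0→8.75:
  [0→1.5]: (0.00+24.26)/2 × 1.5 = 18.195
  [1.5→1.75]: (24.26+24.55)/2 × 0.25 = 6.10125
  [1.75→2.25]: (24.55+23.92)/2 × 0.5 = 12.1175
  [2.25→4.25]: (23.92+16.31)/2 × 2 = 40.23
  [4.25→4.75]: (16.31+14.40)/2 × 0.5 = 7.6775
  [4.75→8.75]: (14.40+4.90)/2 × 4 = 38.6
  Sum = 122.92125 µg/mL·hr

AUC = 123 µg/mL·hr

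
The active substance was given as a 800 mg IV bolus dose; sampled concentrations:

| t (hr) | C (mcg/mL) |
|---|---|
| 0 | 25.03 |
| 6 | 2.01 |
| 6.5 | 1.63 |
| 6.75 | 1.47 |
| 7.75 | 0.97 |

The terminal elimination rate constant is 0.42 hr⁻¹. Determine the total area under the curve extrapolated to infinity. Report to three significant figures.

AUC = 85.9 mcg/mL·hr

Trapezoidal AUC_0→7.75:
  [0→6]: (25.03+2.01)/2 × 6 = 81.12
  [6→6.5]: (2.01+1.63)/2 × 0.5 = 0.91
  [6.5→6.75]: (1.63+1.47)/2 × 0.25 = 0.3875
  [6.75→7.75]: (1.47+0.97)/2 × 1 = 1.22
  Sum = 83.6375 mcg/mL·hr
Extrapolated tail: C_last / k_e = 0.97 / 0.42 = 2.310
AUC_0→∞ = 83.6375 + 2.310 = 85.9475 mcg/mL·hr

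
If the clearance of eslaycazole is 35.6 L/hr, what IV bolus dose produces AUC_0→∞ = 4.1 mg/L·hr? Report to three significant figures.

Dose = 146 mg

Dose_iv = CL × AUC_0→∞
     = 35.6 × 4.1 = 145.96 mg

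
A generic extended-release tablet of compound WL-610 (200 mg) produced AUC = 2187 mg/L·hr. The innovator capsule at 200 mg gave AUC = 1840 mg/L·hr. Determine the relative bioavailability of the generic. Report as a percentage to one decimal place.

F_rel = 118.9%

F_rel = (AUC_test/D_test) / (AUC_ref/D_ref)
      = (2187/200) / (1840/200)
      = 10.935 / 9.2 = 1.1886 = 118.86%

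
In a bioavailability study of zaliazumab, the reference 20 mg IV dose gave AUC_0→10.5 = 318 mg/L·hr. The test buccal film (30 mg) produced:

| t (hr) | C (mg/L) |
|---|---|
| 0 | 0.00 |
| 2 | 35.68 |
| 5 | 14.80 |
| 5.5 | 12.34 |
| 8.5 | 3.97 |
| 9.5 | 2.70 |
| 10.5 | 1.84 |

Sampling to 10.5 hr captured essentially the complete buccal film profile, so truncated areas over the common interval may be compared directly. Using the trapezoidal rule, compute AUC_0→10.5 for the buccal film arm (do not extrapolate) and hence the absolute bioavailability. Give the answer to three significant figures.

Trapezoidal AUC_0→10.5 (buccal film):
  [0→2]: (0.00+35.68)/2 × 2 = 35.68
  [2→5]: (35.68+14.80)/2 × 3 = 75.72
  [5→5.5]: (14.80+12.34)/2 × 0.5 = 6.785
  [5.5→8.5]: (12.34+3.97)/2 × 3 = 24.465
  [8.5→9.5]: (3.97+2.70)/2 × 1 = 3.335
  [9.5→10.5]: (2.70+1.84)/2 × 1 = 2.27
  Sum = 148.255 mg/L·hr
F = (AUC_ev/D_ev)/(AUC_iv/D_iv) = (148.255/30)/(318/20) = 4.94183/15.9 = 0.3108

F = 0.311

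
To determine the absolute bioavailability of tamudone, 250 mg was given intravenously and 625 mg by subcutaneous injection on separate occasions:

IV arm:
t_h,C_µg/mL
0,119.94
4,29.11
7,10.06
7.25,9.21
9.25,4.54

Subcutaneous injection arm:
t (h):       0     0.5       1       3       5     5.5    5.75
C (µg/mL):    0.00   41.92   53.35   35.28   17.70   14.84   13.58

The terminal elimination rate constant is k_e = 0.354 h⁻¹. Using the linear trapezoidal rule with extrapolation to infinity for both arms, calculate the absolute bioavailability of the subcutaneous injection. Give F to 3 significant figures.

F = 0.234

Trapezoidal AUC_0→9.25 (IV):
  [0→4]: (119.94+29.11)/2 × 4 = 298.1
  [4→7]: (29.11+10.06)/2 × 3 = 58.755
  [7→7.25]: (10.06+9.21)/2 × 0.25 = 2.40875
  [7.25→9.25]: (9.21+4.54)/2 × 2 = 13.75
  Sum = 373.01375 µg/mL·h
IV tail: 4.54/0.354 = 12.825; AUC_iv,0→∞ = 373.01375 + 12.825 = 385.83875 µg/mL·h
Trapezoidal AUC_0→5.75 (subcutaneous injection):
  [0→0.5]: (0.00+41.92)/2 × 0.5 = 10.48
  [0.5→1]: (41.92+53.35)/2 × 0.5 = 23.8175
  [1→3]: (53.35+35.28)/2 × 2 = 88.63
  [3→5]: (35.28+17.70)/2 × 2 = 52.98
  [5→5.5]: (17.70+14.84)/2 × 0.5 = 8.135
  [5.5→5.75]: (14.84+13.58)/2 × 0.25 = 3.5525
  Sum = 187.595 µg/mL·h
subcutaneous injection tail: 13.58/0.354 = 38.362; AUC_ev,0→∞ = 187.595 + 38.362 = 225.957 µg/mL·h
F = (AUC_ev/D_ev)/(AUC_iv/D_iv) = (225.957/625)/(385.83875/250) = 0.3615312/1.543355 = 0.2343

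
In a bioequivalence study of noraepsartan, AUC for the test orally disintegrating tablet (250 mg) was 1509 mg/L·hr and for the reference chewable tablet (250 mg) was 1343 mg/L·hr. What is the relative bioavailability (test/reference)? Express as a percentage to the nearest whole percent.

F_rel = 112%

F_rel = (AUC_test/D_test) / (AUC_ref/D_ref)
      = (1509/250) / (1343/250)
      = 6.036 / 5.372 = 1.1236 = 112.36%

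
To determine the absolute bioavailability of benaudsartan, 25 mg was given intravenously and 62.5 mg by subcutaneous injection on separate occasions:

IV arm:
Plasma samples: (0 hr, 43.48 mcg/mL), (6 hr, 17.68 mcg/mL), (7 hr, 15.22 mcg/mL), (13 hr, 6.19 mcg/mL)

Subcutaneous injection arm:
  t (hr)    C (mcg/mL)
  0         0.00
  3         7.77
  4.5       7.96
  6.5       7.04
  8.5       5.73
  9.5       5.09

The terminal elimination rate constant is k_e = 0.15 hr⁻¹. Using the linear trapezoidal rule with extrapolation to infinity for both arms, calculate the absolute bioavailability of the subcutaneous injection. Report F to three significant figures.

F = 0.119

Trapezoidal AUC_0→13 (IV):
  [0→6]: (43.48+17.68)/2 × 6 = 183.48
  [6→7]: (17.68+15.22)/2 × 1 = 16.45
  [7→13]: (15.22+6.19)/2 × 6 = 64.23
  Sum = 264.16 mcg/mL·hr
IV tail: 6.19/0.15 = 41.267; AUC_iv,0→∞ = 264.16 + 41.267 = 305.427 mcg/mL·hr
Trapezoidal AUC_0→9.5 (subcutaneous injection):
  [0→3]: (0.00+7.77)/2 × 3 = 11.655
  [3→4.5]: (7.77+7.96)/2 × 1.5 = 11.7975
  [4.5→6.5]: (7.96+7.04)/2 × 2 = 15.0
  [6.5→8.5]: (7.04+5.73)/2 × 2 = 12.77
  [8.5→9.5]: (5.73+5.09)/2 × 1 = 5.41
  Sum = 56.6325 mcg/mL·hr
subcutaneous injection tail: 5.09/0.15 = 33.933; AUC_ev,0→∞ = 56.6325 + 33.933 = 90.5655 mcg/mL·hr
F = (AUC_ev/D_ev)/(AUC_iv/D_iv) = (90.5655/62.5)/(305.427/25) = 1.449048/12.21708 = 0.1186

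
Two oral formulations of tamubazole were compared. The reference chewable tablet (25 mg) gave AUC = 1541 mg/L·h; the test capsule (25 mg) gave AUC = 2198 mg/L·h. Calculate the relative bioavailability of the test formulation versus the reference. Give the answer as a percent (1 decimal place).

F_rel = (AUC_test/D_test) / (AUC_ref/D_ref)
      = (2198/25) / (1541/25)
      = 87.92 / 61.64 = 1.4263 = 142.63%

F_rel = 142.6%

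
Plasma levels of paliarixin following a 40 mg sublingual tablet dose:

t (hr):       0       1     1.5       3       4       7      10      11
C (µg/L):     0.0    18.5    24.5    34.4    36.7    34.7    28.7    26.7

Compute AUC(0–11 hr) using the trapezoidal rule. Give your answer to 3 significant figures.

AUC = 330 µg/L·hr

Trapezoidal AUC_0→11:
  [0→1]: (0.0+18.5)/2 × 1 = 9.25
  [1→1.5]: (18.5+24.5)/2 × 0.5 = 10.75
  [1.5→3]: (24.5+34.4)/2 × 1.5 = 44.175
  [3→4]: (34.4+36.7)/2 × 1 = 35.55
  [4→7]: (36.7+34.7)/2 × 3 = 107.1
  [7→10]: (34.7+28.7)/2 × 3 = 95.1
  [10→11]: (28.7+26.7)/2 × 1 = 27.7
  Sum = 329.625 µg/L·hr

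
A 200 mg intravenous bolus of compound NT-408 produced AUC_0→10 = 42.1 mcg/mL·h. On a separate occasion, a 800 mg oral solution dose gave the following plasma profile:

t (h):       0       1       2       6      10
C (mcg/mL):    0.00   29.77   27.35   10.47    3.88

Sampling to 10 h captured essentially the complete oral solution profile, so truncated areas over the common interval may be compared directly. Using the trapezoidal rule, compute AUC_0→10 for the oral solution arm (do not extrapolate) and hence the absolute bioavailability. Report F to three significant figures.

F = 0.878

Trapezoidal AUC_0→10 (oral solution):
  [0→1]: (0.00+29.77)/2 × 1 = 14.885
  [1→2]: (29.77+27.35)/2 × 1 = 28.56
  [2→6]: (27.35+10.47)/2 × 4 = 75.64
  [6→10]: (10.47+3.88)/2 × 4 = 28.7
  Sum = 147.785 mcg/mL·h
F = (AUC_ev/D_ev)/(AUC_iv/D_iv) = (147.785/800)/(42.1/200) = 0.18473125/0.2105 = 0.8776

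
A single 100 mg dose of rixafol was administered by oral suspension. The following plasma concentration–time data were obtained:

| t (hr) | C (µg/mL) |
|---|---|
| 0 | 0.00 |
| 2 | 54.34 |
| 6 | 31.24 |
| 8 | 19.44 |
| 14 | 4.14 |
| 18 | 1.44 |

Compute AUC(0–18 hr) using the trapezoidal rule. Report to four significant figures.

AUC = 358.1 µg/mL·hr

Trapezoidal AUC_0→18:
  [0→2]: (0.00+54.34)/2 × 2 = 54.34
  [2→6]: (54.34+31.24)/2 × 4 = 171.16
  [6→8]: (31.24+19.44)/2 × 2 = 50.68
  [8→14]: (19.44+4.14)/2 × 6 = 70.74
  [14→18]: (4.14+1.44)/2 × 4 = 11.16
  Sum = 358.08 µg/mL·hr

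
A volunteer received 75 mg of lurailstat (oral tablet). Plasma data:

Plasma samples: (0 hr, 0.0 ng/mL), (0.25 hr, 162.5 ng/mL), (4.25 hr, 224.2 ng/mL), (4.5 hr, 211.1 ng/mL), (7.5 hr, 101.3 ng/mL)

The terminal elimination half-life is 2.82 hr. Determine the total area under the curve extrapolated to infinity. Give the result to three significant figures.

Trapezoidal AUC_0→7.5:
  [0→0.25]: (0.0+162.5)/2 × 0.25 = 20.3125
  [0.25→4.25]: (162.5+224.2)/2 × 4 = 773.4
  [4.25→4.5]: (224.2+211.1)/2 × 0.25 = 54.4125
  [4.5→7.5]: (211.1+101.3)/2 × 3 = 468.6
  Sum = 1316.725 ng/mL·hr
k_e = ln2 / t½ = 0.693147 / 2.82 = 0.2458 hr^-1
Extrapolated tail: C_last / k_e = 101.3 / 0.2458 = 412.124
AUC_0→∞ = 1316.725 + 412.124 = 1728.849 ng/mL·hr

AUC = 1730 ng/mL·hr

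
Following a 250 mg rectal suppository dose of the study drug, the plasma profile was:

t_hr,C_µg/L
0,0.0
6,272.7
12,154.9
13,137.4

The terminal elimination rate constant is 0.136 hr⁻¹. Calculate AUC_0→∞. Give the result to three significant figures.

AUC = 3260 µg/L·hr

Trapezoidal AUC_0→13:
  [0→6]: (0.0+272.7)/2 × 6 = 818.1
  [6→12]: (272.7+154.9)/2 × 6 = 1282.8
  [12→13]: (154.9+137.4)/2 × 1 = 146.15
  Sum = 2247.05 µg/L·hr
Extrapolated tail: C_last / k_e = 137.4 / 0.136 = 1010.294
AUC_0→∞ = 2247.05 + 1010.294 = 3257.344 µg/L·hr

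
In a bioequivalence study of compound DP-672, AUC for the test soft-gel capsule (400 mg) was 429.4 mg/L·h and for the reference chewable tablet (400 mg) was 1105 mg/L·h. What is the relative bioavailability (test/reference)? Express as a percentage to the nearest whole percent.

F_rel = 39%

F_rel = (AUC_test/D_test) / (AUC_ref/D_ref)
      = (429.4/400) / (1105/400)
      = 1.0735 / 2.7625 = 0.3886 = 38.86%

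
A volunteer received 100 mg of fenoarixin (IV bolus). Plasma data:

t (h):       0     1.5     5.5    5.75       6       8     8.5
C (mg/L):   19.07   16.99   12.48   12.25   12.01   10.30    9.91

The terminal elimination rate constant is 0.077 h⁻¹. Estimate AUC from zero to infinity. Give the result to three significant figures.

AUC = 248 mg/L·h

Trapezoidal AUC_0→8.5:
  [0→1.5]: (19.07+16.99)/2 × 1.5 = 27.045
  [1.5→5.5]: (16.99+12.48)/2 × 4 = 58.94
  [5.5→5.75]: (12.48+12.25)/2 × 0.25 = 3.09125
  [5.75→6]: (12.25+12.01)/2 × 0.25 = 3.0325
  [6→8]: (12.01+10.30)/2 × 2 = 22.31
  [8→8.5]: (10.30+9.91)/2 × 0.5 = 5.0525
  Sum = 119.47125 mg/L·h
Extrapolated tail: C_last / k_e = 9.91 / 0.077 = 128.701
AUC_0→∞ = 119.47125 + 128.701 = 248.17225 mg/L·h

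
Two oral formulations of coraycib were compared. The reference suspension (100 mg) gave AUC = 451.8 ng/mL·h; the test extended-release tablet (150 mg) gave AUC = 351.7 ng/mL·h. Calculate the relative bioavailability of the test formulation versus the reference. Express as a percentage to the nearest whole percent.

F_rel = (AUC_test/D_test) / (AUC_ref/D_ref)
      = (351.7/150) / (451.8/100)
      = 2.34467 / 4.518 = 0.5190 = 51.90%

F_rel = 52%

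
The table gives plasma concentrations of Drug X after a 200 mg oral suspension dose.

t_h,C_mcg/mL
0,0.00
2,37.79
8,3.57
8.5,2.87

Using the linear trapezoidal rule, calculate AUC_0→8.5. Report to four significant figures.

AUC = 163.5 mcg/mL·h

Trapezoidal AUC_0→8.5:
  [0→2]: (0.00+37.79)/2 × 2 = 37.79
  [2→8]: (37.79+3.57)/2 × 6 = 124.08
  [8→8.5]: (3.57+2.87)/2 × 0.5 = 1.61
  Sum = 163.48 mcg/mL·h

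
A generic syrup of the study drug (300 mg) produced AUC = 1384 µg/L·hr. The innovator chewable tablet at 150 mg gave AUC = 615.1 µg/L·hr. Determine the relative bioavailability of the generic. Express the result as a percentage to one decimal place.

F_rel = (AUC_test/D_test) / (AUC_ref/D_ref)
      = (1384/300) / (615.1/150)
      = 4.61333 / 4.10067 = 1.1250 = 112.50%

F_rel = 112.5%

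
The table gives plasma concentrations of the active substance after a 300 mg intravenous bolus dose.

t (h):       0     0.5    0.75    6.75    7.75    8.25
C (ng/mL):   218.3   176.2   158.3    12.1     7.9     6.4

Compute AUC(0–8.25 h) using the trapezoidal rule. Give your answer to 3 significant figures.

Trapezoidal AUC_0→8.25:
  [0→0.5]: (218.3+176.2)/2 × 0.5 = 98.625
  [0.5→0.75]: (176.2+158.3)/2 × 0.25 = 41.8125
  [0.75→6.75]: (158.3+12.1)/2 × 6 = 511.2
  [6.75→7.75]: (12.1+7.9)/2 × 1 = 10.0
  [7.75→8.25]: (7.9+6.4)/2 × 0.5 = 3.575
  Sum = 665.2125 ng/mL·h

AUC = 665 ng/mL·h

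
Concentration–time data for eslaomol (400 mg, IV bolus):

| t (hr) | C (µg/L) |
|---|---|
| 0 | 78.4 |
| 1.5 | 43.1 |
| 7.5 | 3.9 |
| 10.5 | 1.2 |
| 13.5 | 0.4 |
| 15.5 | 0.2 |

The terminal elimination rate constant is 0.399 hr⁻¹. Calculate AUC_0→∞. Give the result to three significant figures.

Trapezoidal AUC_0→15.5:
  [0→1.5]: (78.4+43.1)/2 × 1.5 = 91.125
  [1.5→7.5]: (43.1+3.9)/2 × 6 = 141.0
  [7.5→10.5]: (3.9+1.2)/2 × 3 = 7.65
  [10.5→13.5]: (1.2+0.4)/2 × 3 = 2.4
  [13.5→15.5]: (0.4+0.2)/2 × 2 = 0.6
  Sum = 242.775 µg/L·hr
Extrapolated tail: C_last / k_e = 0.2 / 0.399 = 0.501
AUC_0→∞ = 242.775 + 0.501 = 243.276 µg/L·hr

AUC = 243 µg/L·hr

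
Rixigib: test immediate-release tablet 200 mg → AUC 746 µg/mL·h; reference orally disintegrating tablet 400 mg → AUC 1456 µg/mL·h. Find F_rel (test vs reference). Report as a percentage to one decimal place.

F_rel = 102.5%

F_rel = (AUC_test/D_test) / (AUC_ref/D_ref)
      = (746/200) / (1456/400)
      = 3.73 / 3.64 = 1.0247 = 102.47%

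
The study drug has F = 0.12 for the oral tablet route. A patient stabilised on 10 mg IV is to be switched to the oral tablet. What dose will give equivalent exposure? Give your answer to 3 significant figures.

For equal systemic exposure: F × D_ev = D_iv
D_ev = D_iv / F = 10 / 0.12 = 83.3333 mg

D_oral = 83.3 mg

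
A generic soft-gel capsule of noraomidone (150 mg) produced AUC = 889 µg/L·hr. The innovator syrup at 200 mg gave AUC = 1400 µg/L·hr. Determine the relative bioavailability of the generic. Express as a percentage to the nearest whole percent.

F_rel = 85%

F_rel = (AUC_test/D_test) / (AUC_ref/D_ref)
      = (889/150) / (1400/200)
      = 5.92667 / 7 = 0.8467 = 84.67%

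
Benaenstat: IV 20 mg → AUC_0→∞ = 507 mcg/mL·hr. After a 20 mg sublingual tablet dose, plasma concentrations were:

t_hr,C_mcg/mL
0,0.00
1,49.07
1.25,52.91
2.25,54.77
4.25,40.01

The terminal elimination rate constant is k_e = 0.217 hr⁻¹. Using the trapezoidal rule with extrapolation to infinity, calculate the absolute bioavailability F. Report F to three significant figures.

F = 0.730

Trapezoidal AUC_0→4.25 (sublingual tablet):
  [0→1]: (0.00+49.07)/2 × 1 = 24.535
  [1→1.25]: (49.07+52.91)/2 × 0.25 = 12.7475
  [1.25→2.25]: (52.91+54.77)/2 × 1 = 53.84
  [2.25→4.25]: (54.77+40.01)/2 × 2 = 94.78
  Sum = 185.9025 mcg/mL·hr
Tail: C_last/k_e = 40.01/0.217 = 184.378
AUC_0→∞ (sublingual tablet) = 185.9025 + 184.378 = 370.2805 mcg/mL·hr
F = (AUC_ev/D_ev)/(AUC_iv/D_iv) = (370.2805/20)/(507/20) = 18.514025/25.35 = 0.7303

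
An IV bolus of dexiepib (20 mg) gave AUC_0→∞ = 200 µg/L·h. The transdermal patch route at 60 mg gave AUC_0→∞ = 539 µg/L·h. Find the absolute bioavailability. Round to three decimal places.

F = 0.898

F = (AUC_ev / D_ev) / (AUC_iv / D_iv)
  = (539/60) / (200/20)
  = 8.98333 / 10 = 0.8983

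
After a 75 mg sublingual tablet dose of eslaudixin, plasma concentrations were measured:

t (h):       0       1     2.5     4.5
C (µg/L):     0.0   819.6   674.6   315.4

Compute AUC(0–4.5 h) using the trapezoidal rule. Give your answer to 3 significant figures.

AUC = 2520 µg/L·h

Trapezoidal AUC_0→4.5:
  [0→1]: (0.0+819.6)/2 × 1 = 409.8
  [1→2.5]: (819.6+674.6)/2 × 1.5 = 1120.65
  [2.5→4.5]: (674.6+315.4)/2 × 2 = 990.0
  Sum = 2520.45 µg/L·h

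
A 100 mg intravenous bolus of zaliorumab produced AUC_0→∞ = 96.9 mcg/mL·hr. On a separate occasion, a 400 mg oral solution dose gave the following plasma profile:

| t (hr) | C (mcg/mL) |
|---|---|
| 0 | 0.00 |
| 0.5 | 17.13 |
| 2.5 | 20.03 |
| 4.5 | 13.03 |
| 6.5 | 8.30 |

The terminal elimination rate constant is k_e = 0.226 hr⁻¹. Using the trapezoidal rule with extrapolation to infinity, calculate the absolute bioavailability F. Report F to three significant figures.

F = 0.342

Trapezoidal AUC_0→6.5 (oral solution):
  [0→0.5]: (0.00+17.13)/2 × 0.5 = 4.2825
  [0.5→2.5]: (17.13+20.03)/2 × 2 = 37.16
  [2.5→4.5]: (20.03+13.03)/2 × 2 = 33.06
  [4.5→6.5]: (13.03+8.30)/2 × 2 = 21.33
  Sum = 95.8325 mcg/mL·hr
Tail: C_last/k_e = 8.30/0.226 = 36.726
AUC_0→∞ (oral solution) = 95.8325 + 36.726 = 132.5585 mcg/mL·hr
F = (AUC_ev/D_ev)/(AUC_iv/D_iv) = (132.5585/400)/(96.9/100) = 0.33139625/0.969 = 0.3420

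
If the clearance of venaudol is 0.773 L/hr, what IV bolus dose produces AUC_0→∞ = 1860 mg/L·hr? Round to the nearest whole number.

Dose = 1438 mg

Dose_iv = CL × AUC_0→∞
     = 0.773 × 1860 = 1437.78 mg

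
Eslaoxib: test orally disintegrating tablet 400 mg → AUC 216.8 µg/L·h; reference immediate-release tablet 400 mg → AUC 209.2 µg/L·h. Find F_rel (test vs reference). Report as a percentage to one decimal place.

F_rel = (AUC_test/D_test) / (AUC_ref/D_ref)
      = (216.8/400) / (209.2/400)
      = 0.542 / 0.523 = 1.0363 = 103.63%

F_rel = 103.6%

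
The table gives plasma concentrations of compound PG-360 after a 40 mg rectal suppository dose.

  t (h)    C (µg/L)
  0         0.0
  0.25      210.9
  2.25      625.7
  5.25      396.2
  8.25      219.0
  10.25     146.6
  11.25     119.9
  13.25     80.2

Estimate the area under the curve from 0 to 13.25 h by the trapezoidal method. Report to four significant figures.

Trapezoidal AUC_0→13.25:
  [0→0.25]: (0.0+210.9)/2 × 0.25 = 26.3625
  [0.25→2.25]: (210.9+625.7)/2 × 2 = 836.6
  [2.25→5.25]: (625.7+396.2)/2 × 3 = 1532.85
  [5.25→8.25]: (396.2+219.0)/2 × 3 = 922.8
  [8.25→10.25]: (219.0+146.6)/2 × 2 = 365.6
  [10.25→11.25]: (146.6+119.9)/2 × 1 = 133.25
  [11.25→13.25]: (119.9+80.2)/2 × 2 = 200.1
  Sum = 4017.5625 µg/L·h

AUC = 4018 µg/L·h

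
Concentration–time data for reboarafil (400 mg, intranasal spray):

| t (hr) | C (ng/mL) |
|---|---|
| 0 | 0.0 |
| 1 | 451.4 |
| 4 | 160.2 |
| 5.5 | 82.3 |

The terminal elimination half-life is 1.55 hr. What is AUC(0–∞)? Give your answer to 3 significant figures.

Trapezoidal AUC_0→5.5:
  [0→1]: (0.0+451.4)/2 × 1 = 225.7
  [1→4]: (451.4+160.2)/2 × 3 = 917.4
  [4→5.5]: (160.2+82.3)/2 × 1.5 = 181.875
  Sum = 1324.975 ng/mL·hr
k_e = ln2 / t½ = 0.693147 / 1.55 = 0.4472 hr^-1
Extrapolated tail: C_last / k_e = 82.3 / 0.4472 = 184.034
AUC_0→∞ = 1324.975 + 184.034 = 1509.009 ng/mL·hr

AUC = 1510 ng/mL·hr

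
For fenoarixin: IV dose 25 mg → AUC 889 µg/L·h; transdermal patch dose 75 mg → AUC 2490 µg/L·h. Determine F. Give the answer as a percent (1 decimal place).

F = (AUC_ev / D_ev) / (AUC_iv / D_iv)
  = (2490/75) / (889/25)
  = 33.2 / 35.56 = 0.9336
  = 93.36%

F = 93.4%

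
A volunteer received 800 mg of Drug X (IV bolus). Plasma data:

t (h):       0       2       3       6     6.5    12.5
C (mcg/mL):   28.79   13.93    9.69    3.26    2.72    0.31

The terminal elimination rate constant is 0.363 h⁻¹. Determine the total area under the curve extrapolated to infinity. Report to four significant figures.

AUC = 85.39 mcg/mL·h

Trapezoidal AUC_0→12.5:
  [0→2]: (28.79+13.93)/2 × 2 = 42.72
  [2→3]: (13.93+9.69)/2 × 1 = 11.81
  [3→6]: (9.69+3.26)/2 × 3 = 19.425
  [6→6.5]: (3.26+2.72)/2 × 0.5 = 1.495
  [6.5→12.5]: (2.72+0.31)/2 × 6 = 9.09
  Sum = 84.54 mcg/mL·h
Extrapolated tail: C_last / k_e = 0.31 / 0.363 = 0.854
AUC_0→∞ = 84.54 + 0.854 = 85.394 mcg/mL·h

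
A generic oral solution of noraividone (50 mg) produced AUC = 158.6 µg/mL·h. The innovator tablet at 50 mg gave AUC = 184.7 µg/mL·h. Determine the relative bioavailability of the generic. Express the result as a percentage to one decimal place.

F_rel = (AUC_test/D_test) / (AUC_ref/D_ref)
      = (158.6/50) / (184.7/50)
      = 3.172 / 3.694 = 0.8587 = 85.87%

F_rel = 85.9%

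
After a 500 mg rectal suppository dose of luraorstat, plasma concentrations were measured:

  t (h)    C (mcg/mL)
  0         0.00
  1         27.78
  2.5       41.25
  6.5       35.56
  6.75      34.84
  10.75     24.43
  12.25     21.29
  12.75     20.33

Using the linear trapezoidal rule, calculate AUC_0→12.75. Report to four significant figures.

Trapezoidal AUC_0→12.75:
  [0→1]: (0.00+27.78)/2 × 1 = 13.89
  [1→2.5]: (27.78+41.25)/2 × 1.5 = 51.7725
  [2.5→6.5]: (41.25+35.56)/2 × 4 = 153.62
  [6.5→6.75]: (35.56+34.84)/2 × 0.25 = 8.8
  [6.75→10.75]: (34.84+24.43)/2 × 4 = 118.54
  [10.75→12.25]: (24.43+21.29)/2 × 1.5 = 34.29
  [12.25→12.75]: (21.29+20.33)/2 × 0.5 = 10.405
  Sum = 391.3175 mcg/mL·h

AUC = 391.3 mcg/mL·h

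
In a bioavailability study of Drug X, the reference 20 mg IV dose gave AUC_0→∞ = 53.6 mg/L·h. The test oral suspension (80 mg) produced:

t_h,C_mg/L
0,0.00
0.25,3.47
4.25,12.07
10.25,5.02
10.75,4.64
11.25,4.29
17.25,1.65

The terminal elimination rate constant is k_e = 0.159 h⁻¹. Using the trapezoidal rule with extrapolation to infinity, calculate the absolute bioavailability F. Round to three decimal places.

Trapezoidal AUC_0→17.25 (oral suspension):
  [0→0.25]: (0.00+3.47)/2 × 0.25 = 0.43375
  [0.25→4.25]: (3.47+12.07)/2 × 4 = 31.08
  [4.25→10.25]: (12.07+5.02)/2 × 6 = 51.27
  [10.25→10.75]: (5.02+4.64)/2 × 0.5 = 2.415
  [10.75→11.25]: (4.64+4.29)/2 × 0.5 = 2.2325
  [11.25→17.25]: (4.29+1.65)/2 × 6 = 17.82
  Sum = 105.25125 mg/L·h
Tail: C_last/k_e = 1.65/0.159 = 10.377
AUC_0→∞ (oral suspension) = 105.25125 + 10.377 = 115.62825 mg/L·h
F = (AUC_ev/D_ev)/(AUC_iv/D_iv) = (115.62825/80)/(53.6/20) = 1.44535/2.68 = 0.5393

F = 0.539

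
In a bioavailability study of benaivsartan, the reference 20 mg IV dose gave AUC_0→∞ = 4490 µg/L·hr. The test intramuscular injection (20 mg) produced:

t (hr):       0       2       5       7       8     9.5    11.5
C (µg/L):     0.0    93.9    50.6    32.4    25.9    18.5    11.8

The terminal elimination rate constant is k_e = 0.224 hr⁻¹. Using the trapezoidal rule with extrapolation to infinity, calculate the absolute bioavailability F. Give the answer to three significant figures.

F = 0.120

Trapezoidal AUC_0→11.5 (intramuscular injection):
  [0→2]: (0.0+93.9)/2 × 2 = 93.9
  [2→5]: (93.9+50.6)/2 × 3 = 216.75
  [5→7]: (50.6+32.4)/2 × 2 = 83.0
  [7→8]: (32.4+25.9)/2 × 1 = 29.15
  [8→9.5]: (25.9+18.5)/2 × 1.5 = 33.3
  [9.5→11.5]: (18.5+11.8)/2 × 2 = 30.3
  Sum = 486.4 µg/L·hr
Tail: C_last/k_e = 11.8/0.224 = 52.679
AUC_0→∞ (intramuscular injection) = 486.4 + 52.679 = 539.079 µg/L·hr
F = (AUC_ev/D_ev)/(AUC_iv/D_iv) = (539.079/20)/(4490/20) = 26.95395/224.5 = 0.1201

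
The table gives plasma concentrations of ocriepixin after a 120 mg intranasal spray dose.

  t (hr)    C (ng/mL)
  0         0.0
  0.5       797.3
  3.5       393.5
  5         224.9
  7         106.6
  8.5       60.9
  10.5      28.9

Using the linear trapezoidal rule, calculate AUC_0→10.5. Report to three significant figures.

AUC = 3000 ng/mL·hr

Trapezoidal AUC_0→10.5:
  [0→0.5]: (0.0+797.3)/2 × 0.5 = 199.325
  [0.5→3.5]: (797.3+393.5)/2 × 3 = 1786.2
  [3.5→5]: (393.5+224.9)/2 × 1.5 = 463.8
  [5→7]: (224.9+106.6)/2 × 2 = 331.5
  [7→8.5]: (106.6+60.9)/2 × 1.5 = 125.625
  [8.5→10.5]: (60.9+28.9)/2 × 2 = 89.8
  Sum = 2996.25 ng/mL·hr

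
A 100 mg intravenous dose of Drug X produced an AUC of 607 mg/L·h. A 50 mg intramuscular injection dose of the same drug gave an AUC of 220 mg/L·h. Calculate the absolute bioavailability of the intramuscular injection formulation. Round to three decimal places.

F = (AUC_ev / D_ev) / (AUC_iv / D_iv)
  = (220/50) / (607/100)
  = 4.4 / 6.07 = 0.7249

F = 0.725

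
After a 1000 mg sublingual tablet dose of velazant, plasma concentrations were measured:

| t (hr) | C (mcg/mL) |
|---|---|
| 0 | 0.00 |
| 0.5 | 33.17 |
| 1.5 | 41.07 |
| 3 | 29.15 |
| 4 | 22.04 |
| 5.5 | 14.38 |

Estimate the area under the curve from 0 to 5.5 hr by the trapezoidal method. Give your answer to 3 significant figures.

Trapezoidal AUC_0→5.5:
  [0→0.5]: (0.00+33.17)/2 × 0.5 = 8.2925
  [0.5→1.5]: (33.17+41.07)/2 × 1 = 37.12
  [1.5→3]: (41.07+29.15)/2 × 1.5 = 52.665
  [3→4]: (29.15+22.04)/2 × 1 = 25.595
  [4→5.5]: (22.04+14.38)/2 × 1.5 = 27.315
  Sum = 150.9875 mcg/mL·hr

AUC = 151 mcg/mL·hr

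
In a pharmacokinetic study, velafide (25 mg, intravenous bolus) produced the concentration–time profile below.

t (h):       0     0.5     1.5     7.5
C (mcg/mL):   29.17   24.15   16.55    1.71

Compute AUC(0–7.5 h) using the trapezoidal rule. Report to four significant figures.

Trapezoidal AUC_0→7.5:
  [0→0.5]: (29.17+24.15)/2 × 0.5 = 13.33
  [0.5→1.5]: (24.15+16.55)/2 × 1 = 20.35
  [1.5→7.5]: (16.55+1.71)/2 × 6 = 54.78
  Sum = 88.46 mcg/mL·h

AUC = 88.46 mcg/mL·h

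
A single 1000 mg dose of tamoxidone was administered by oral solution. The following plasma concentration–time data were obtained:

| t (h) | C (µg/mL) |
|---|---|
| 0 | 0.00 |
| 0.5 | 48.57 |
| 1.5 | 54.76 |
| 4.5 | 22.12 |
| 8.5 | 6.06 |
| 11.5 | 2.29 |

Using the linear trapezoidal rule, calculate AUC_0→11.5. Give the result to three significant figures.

Trapezoidal AUC_0→11.5:
  [0→0.5]: (0.00+48.57)/2 × 0.5 = 12.1425
  [0.5→1.5]: (48.57+54.76)/2 × 1 = 51.665
  [1.5→4.5]: (54.76+22.12)/2 × 3 = 115.32
  [4.5→8.5]: (22.12+6.06)/2 × 4 = 56.36
  [8.5→11.5]: (6.06+2.29)/2 × 3 = 12.525
  Sum = 248.0125 µg/mL·h

AUC = 248 µg/mL·h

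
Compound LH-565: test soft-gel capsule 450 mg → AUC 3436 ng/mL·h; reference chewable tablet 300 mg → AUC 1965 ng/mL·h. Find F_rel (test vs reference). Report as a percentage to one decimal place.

F_rel = (AUC_test/D_test) / (AUC_ref/D_ref)
      = (3436/450) / (1965/300)
      = 7.63556 / 6.55 = 1.1657 = 116.57%

F_rel = 116.6%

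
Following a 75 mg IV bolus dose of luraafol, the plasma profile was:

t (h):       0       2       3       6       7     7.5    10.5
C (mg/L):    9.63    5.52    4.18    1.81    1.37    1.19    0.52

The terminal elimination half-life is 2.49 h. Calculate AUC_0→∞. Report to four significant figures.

Trapezoidal AUC_0→10.5:
  [0→2]: (9.63+5.52)/2 × 2 = 15.15
  [2→3]: (5.52+4.18)/2 × 1 = 4.85
  [3→6]: (4.18+1.81)/2 × 3 = 8.985
  [6→7]: (1.81+1.37)/2 × 1 = 1.59
  [7→7.5]: (1.37+1.19)/2 × 0.5 = 0.64
  [7.5→10.5]: (1.19+0.52)/2 × 3 = 2.565
  Sum = 33.78 mg/L·h
k_e = ln2 / t½ = 0.693147 / 2.49 = 0.2784 h^-1
Extrapolated tail: C_last / k_e = 0.52 / 0.2784 = 1.868
AUC_0→∞ = 33.78 + 1.868 = 35.648 mg/L·h

AUC = 35.65 mg/L·h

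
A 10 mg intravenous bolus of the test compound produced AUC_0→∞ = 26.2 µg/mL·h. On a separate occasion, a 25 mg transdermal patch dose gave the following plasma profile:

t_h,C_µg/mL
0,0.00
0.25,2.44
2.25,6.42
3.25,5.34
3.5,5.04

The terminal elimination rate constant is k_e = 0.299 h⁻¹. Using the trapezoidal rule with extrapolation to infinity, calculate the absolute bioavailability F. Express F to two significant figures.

Trapezoidal AUC_0→3.5 (transdermal patch):
  [0→0.25]: (0.00+2.44)/2 × 0.25 = 0.305
  [0.25→2.25]: (2.44+6.42)/2 × 2 = 8.86
  [2.25→3.25]: (6.42+5.34)/2 × 1 = 5.88
  [3.25→3.5]: (5.34+5.04)/2 × 0.25 = 1.2975
  Sum = 16.3425 µg/mL·h
Tail: C_last/k_e = 5.04/0.299 = 16.856
AUC_0→∞ (transdermal patch) = 16.3425 + 16.856 = 33.1985 µg/mL·h
F = (AUC_ev/D_ev)/(AUC_iv/D_iv) = (33.1985/25)/(26.2/10) = 1.32794/2.62 = 0.5068

F = 0.51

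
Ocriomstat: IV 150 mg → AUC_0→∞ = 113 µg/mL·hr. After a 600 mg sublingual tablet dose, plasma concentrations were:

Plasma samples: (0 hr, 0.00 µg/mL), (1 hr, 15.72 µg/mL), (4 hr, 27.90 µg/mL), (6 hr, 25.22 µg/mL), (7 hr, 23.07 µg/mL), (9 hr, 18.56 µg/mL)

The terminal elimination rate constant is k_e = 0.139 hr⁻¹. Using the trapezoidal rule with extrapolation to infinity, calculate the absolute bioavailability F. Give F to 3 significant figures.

F = 0.721

Trapezoidal AUC_0→9 (sublingual tablet):
  [0→1]: (0.00+15.72)/2 × 1 = 7.86
  [1→4]: (15.72+27.90)/2 × 3 = 65.43
  [4→6]: (27.90+25.22)/2 × 2 = 53.12
  [6→7]: (25.22+23.07)/2 × 1 = 24.145
  [7→9]: (23.07+18.56)/2 × 2 = 41.63
  Sum = 192.185 µg/mL·hr
Tail: C_last/k_e = 18.56/0.139 = 133.525
AUC_0→∞ (sublingual tablet) = 192.185 + 133.525 = 325.71 µg/mL·hr
F = (AUC_ev/D_ev)/(AUC_iv/D_iv) = (325.71/600)/(113/150) = 0.54285/0.753333 = 0.7206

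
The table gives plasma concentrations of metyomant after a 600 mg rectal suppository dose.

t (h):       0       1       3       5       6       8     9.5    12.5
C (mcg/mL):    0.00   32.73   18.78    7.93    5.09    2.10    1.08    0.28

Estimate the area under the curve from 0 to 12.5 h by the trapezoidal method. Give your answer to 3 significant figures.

AUC = 113 mcg/mL·h

Trapezoidal AUC_0→12.5:
  [0→1]: (0.00+32.73)/2 × 1 = 16.365
  [1→3]: (32.73+18.78)/2 × 2 = 51.51
  [3→5]: (18.78+7.93)/2 × 2 = 26.71
  [5→6]: (7.93+5.09)/2 × 1 = 6.51
  [6→8]: (5.09+2.10)/2 × 2 = 7.19
  [8→9.5]: (2.10+1.08)/2 × 1.5 = 2.385
  [9.5→12.5]: (1.08+0.28)/2 × 3 = 2.04
  Sum = 112.71 mcg/mL·h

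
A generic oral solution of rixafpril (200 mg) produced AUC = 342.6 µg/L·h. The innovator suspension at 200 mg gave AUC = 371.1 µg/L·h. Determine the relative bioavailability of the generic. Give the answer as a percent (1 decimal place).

F_rel = (AUC_test/D_test) / (AUC_ref/D_ref)
      = (342.6/200) / (371.1/200)
      = 1.713 / 1.8555 = 0.9232 = 92.32%

F_rel = 92.3%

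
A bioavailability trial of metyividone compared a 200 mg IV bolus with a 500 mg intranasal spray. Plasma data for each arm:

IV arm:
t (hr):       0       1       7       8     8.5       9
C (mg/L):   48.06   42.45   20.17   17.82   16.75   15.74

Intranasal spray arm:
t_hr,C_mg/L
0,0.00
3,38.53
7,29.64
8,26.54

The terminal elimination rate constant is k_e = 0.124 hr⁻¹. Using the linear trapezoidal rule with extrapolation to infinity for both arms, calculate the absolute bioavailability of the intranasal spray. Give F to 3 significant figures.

F = 0.441

Trapezoidal AUC_0→9 (IV):
  [0→1]: (48.06+42.45)/2 × 1 = 45.255
  [1→7]: (42.45+20.17)/2 × 6 = 187.86
  [7→8]: (20.17+17.82)/2 × 1 = 18.995
  [8→8.5]: (17.82+16.75)/2 × 0.5 = 8.6425
  [8.5→9]: (16.75+15.74)/2 × 0.5 = 8.1225
  Sum = 268.875 mg/L·hr
IV tail: 15.74/0.124 = 126.935; AUC_iv,0→∞ = 268.875 + 126.935 = 395.81 mg/L·hr
Trapezoidal AUC_0→8 (intranasal spray):
  [0→3]: (0.00+38.53)/2 × 3 = 57.795
  [3→7]: (38.53+29.64)/2 × 4 = 136.34
  [7→8]: (29.64+26.54)/2 × 1 = 28.09
  Sum = 222.225 mg/L·hr
intranasal spray tail: 26.54/0.124 = 214.032; AUC_ev,0→∞ = 222.225 + 214.032 = 436.257 mg/L·hr
F = (AUC_ev/D_ev)/(AUC_iv/D_iv) = (436.257/500)/(395.81/200) = 0.872514/1.97905 = 0.4409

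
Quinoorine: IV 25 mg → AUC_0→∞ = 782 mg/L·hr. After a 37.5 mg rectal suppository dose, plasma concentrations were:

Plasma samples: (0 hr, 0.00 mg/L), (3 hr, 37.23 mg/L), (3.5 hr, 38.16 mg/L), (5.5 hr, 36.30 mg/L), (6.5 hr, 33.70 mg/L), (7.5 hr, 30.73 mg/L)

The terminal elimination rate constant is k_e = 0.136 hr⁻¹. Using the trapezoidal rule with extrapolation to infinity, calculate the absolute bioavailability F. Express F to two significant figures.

Trapezoidal AUC_0→7.5 (rectal suppository):
  [0→3]: (0.00+37.23)/2 × 3 = 55.845
  [3→3.5]: (37.23+38.16)/2 × 0.5 = 18.8475
  [3.5→5.5]: (38.16+36.30)/2 × 2 = 74.46
  [5.5→6.5]: (36.30+33.70)/2 × 1 = 35.0
  [6.5→7.5]: (33.70+30.73)/2 × 1 = 32.215
  Sum = 216.3675 mg/L·hr
Tail: C_last/k_e = 30.73/0.136 = 225.956
AUC_0→∞ (rectal suppository) = 216.3675 + 225.956 = 442.3235 mg/L·hr
F = (AUC_ev/D_ev)/(AUC_iv/D_iv) = (442.3235/37.5)/(782/25) = 11.7953/31.28 = 0.3771

F = 0.38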